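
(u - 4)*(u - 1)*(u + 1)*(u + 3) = u^4 - u^3 - 13*u^2 + u + 12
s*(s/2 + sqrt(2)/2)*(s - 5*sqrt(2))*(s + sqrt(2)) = s^4/2 - 3*sqrt(2)*s^3/2 - 9*s^2 - 5*sqrt(2)*s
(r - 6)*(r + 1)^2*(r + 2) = r^4 - 2*r^3 - 19*r^2 - 28*r - 12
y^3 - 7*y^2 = y^2*(y - 7)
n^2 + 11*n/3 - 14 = (n - 7/3)*(n + 6)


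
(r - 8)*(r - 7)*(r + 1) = r^3 - 14*r^2 + 41*r + 56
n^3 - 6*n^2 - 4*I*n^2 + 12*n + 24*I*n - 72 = (n - 6)*(n - 6*I)*(n + 2*I)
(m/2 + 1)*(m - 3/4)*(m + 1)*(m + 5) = m^4/2 + 29*m^3/8 + 11*m^2/2 - 11*m/8 - 15/4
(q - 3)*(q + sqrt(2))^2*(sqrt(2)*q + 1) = sqrt(2)*q^4 - 3*sqrt(2)*q^3 + 5*q^3 - 15*q^2 + 4*sqrt(2)*q^2 - 12*sqrt(2)*q + 2*q - 6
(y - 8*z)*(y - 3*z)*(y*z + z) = y^3*z - 11*y^2*z^2 + y^2*z + 24*y*z^3 - 11*y*z^2 + 24*z^3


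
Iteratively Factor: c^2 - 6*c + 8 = (c - 2)*(c - 4)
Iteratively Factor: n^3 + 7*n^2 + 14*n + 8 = (n + 4)*(n^2 + 3*n + 2) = (n + 2)*(n + 4)*(n + 1)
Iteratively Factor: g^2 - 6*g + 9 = (g - 3)*(g - 3)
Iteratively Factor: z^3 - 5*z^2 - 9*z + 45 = (z - 5)*(z^2 - 9) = (z - 5)*(z - 3)*(z + 3)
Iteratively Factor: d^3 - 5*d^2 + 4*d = (d)*(d^2 - 5*d + 4) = d*(d - 1)*(d - 4)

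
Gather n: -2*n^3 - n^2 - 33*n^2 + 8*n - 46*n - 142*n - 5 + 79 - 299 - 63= -2*n^3 - 34*n^2 - 180*n - 288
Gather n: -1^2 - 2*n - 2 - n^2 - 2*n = -n^2 - 4*n - 3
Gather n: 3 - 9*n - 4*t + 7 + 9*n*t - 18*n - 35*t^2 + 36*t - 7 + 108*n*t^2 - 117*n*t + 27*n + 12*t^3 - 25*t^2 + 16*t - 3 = n*(108*t^2 - 108*t) + 12*t^3 - 60*t^2 + 48*t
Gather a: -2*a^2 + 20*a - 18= -2*a^2 + 20*a - 18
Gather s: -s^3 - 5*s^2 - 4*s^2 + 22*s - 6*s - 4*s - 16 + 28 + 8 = -s^3 - 9*s^2 + 12*s + 20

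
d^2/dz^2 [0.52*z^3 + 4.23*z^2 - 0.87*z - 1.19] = 3.12*z + 8.46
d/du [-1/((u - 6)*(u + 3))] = (2*u - 3)/((u - 6)^2*(u + 3)^2)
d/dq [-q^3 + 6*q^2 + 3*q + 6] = -3*q^2 + 12*q + 3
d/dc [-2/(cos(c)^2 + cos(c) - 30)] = -2*(2*cos(c) + 1)*sin(c)/(cos(c)^2 + cos(c) - 30)^2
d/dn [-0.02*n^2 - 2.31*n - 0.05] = -0.04*n - 2.31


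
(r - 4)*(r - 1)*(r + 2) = r^3 - 3*r^2 - 6*r + 8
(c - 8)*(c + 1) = c^2 - 7*c - 8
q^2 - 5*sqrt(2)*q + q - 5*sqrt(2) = (q + 1)*(q - 5*sqrt(2))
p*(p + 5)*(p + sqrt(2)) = p^3 + sqrt(2)*p^2 + 5*p^2 + 5*sqrt(2)*p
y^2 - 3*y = y*(y - 3)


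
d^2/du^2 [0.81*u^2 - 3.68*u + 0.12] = 1.62000000000000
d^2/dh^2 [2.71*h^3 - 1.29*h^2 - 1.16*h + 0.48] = 16.26*h - 2.58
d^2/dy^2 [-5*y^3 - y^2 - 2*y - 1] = -30*y - 2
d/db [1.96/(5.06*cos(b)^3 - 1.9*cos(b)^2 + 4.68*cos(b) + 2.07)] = (29.7528*cos(b)^2 - 7.448*cos(b) + 9.1728)*sin(b)/(5.06*cos(b)^3 - 1.9*cos(b)^2 + 4.68*cos(b) + 2.07)^2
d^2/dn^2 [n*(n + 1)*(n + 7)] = 6*n + 16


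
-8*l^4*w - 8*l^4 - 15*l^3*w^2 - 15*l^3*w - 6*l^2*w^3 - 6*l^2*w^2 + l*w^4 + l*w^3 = (-8*l + w)*(l + w)^2*(l*w + l)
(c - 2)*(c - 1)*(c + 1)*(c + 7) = c^4 + 5*c^3 - 15*c^2 - 5*c + 14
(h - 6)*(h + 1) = h^2 - 5*h - 6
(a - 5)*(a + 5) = a^2 - 25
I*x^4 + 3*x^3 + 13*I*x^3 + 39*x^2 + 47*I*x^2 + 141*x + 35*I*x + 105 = (x + 5)*(x + 7)*(x - 3*I)*(I*x + I)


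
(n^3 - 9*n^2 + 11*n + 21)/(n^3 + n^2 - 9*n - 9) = (n - 7)/(n + 3)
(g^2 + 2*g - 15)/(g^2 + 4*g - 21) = (g + 5)/(g + 7)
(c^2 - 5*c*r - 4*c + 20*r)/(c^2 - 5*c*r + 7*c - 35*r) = (c - 4)/(c + 7)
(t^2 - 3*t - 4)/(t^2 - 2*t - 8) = (t + 1)/(t + 2)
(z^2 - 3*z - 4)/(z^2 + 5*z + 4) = (z - 4)/(z + 4)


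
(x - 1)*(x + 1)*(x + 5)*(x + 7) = x^4 + 12*x^3 + 34*x^2 - 12*x - 35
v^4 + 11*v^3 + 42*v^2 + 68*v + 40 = (v + 2)^3*(v + 5)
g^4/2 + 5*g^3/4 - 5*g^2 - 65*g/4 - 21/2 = (g/2 + 1)*(g - 7/2)*(g + 1)*(g + 3)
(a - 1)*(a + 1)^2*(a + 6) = a^4 + 7*a^3 + 5*a^2 - 7*a - 6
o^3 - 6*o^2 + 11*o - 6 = (o - 3)*(o - 2)*(o - 1)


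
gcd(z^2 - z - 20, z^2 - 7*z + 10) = z - 5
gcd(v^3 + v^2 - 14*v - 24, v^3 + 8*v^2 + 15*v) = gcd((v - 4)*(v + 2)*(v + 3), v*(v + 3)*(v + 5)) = v + 3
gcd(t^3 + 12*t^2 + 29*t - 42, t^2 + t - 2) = t - 1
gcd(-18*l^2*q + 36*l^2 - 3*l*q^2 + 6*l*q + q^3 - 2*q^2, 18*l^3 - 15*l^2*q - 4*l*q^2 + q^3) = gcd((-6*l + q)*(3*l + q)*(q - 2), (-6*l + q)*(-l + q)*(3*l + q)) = -18*l^2 - 3*l*q + q^2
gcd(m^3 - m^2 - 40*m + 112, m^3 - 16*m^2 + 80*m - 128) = m^2 - 8*m + 16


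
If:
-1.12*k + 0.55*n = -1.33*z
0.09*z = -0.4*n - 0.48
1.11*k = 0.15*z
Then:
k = 0.08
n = -1.34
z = 0.63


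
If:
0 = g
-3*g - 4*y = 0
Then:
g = 0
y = 0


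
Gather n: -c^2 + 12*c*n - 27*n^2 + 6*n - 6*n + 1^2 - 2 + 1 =-c^2 + 12*c*n - 27*n^2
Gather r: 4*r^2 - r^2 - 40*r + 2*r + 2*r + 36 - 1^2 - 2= 3*r^2 - 36*r + 33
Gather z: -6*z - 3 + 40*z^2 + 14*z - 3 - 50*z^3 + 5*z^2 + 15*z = -50*z^3 + 45*z^2 + 23*z - 6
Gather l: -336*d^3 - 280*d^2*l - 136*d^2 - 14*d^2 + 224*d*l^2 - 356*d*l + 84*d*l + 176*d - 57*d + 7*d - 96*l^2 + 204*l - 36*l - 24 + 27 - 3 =-336*d^3 - 150*d^2 + 126*d + l^2*(224*d - 96) + l*(-280*d^2 - 272*d + 168)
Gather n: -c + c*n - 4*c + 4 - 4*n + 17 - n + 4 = -5*c + n*(c - 5) + 25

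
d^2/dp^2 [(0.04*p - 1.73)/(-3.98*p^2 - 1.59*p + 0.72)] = (-(0.04*p - 1.73)*(7.96*p + 1.59)*(15.92*p + 3.18) + (0.9552*p - 13.6436)*(3.98*p^2 + 1.59*p - 0.72))/(3.98*p^2 + 1.59*p - 0.72)^3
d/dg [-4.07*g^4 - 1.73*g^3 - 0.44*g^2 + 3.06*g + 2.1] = -16.28*g^3 - 5.19*g^2 - 0.88*g + 3.06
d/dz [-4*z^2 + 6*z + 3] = 6 - 8*z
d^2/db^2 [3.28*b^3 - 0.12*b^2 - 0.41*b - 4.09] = 19.68*b - 0.24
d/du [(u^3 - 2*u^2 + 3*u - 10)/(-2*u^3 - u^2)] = (-5*u^3 + 12*u^2 - 57*u - 20)/(u^3*(4*u^2 + 4*u + 1))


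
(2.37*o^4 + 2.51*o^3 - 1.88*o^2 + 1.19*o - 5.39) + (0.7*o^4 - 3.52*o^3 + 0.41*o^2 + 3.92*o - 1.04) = 3.07*o^4 - 1.01*o^3 - 1.47*o^2 + 5.11*o - 6.43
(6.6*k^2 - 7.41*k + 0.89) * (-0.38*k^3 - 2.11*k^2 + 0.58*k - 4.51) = -2.508*k^5 - 11.1102*k^4 + 19.1249*k^3 - 35.9417*k^2 + 33.9353*k - 4.0139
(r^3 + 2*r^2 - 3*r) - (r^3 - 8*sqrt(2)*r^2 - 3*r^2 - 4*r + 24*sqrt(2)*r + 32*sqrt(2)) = 5*r^2 + 8*sqrt(2)*r^2 - 24*sqrt(2)*r + r - 32*sqrt(2)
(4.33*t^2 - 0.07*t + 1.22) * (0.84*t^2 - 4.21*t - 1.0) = 3.6372*t^4 - 18.2881*t^3 - 3.0105*t^2 - 5.0662*t - 1.22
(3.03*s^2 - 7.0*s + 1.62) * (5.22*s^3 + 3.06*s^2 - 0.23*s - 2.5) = 15.8166*s^5 - 27.2682*s^4 - 13.6605*s^3 - 1.0078*s^2 + 17.1274*s - 4.05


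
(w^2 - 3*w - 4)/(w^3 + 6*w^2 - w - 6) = (w - 4)/(w^2 + 5*w - 6)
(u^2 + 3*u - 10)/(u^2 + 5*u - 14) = (u + 5)/(u + 7)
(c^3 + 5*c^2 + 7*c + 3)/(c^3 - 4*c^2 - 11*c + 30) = (c^2 + 2*c + 1)/(c^2 - 7*c + 10)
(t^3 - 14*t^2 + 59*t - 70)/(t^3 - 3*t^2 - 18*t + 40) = (t - 7)/(t + 4)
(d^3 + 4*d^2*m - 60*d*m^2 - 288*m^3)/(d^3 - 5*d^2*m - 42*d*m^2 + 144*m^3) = (d + 6*m)/(d - 3*m)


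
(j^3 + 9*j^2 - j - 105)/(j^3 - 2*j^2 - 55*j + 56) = (j^2 + 2*j - 15)/(j^2 - 9*j + 8)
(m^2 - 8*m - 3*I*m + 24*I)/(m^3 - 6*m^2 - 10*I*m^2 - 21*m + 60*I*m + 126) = (m - 8)/(m^2 - m*(6 + 7*I) + 42*I)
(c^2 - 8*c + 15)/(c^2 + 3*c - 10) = (c^2 - 8*c + 15)/(c^2 + 3*c - 10)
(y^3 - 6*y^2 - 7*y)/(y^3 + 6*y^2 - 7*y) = (y^2 - 6*y - 7)/(y^2 + 6*y - 7)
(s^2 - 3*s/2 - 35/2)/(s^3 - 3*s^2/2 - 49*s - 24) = (-2*s^2 + 3*s + 35)/(-2*s^3 + 3*s^2 + 98*s + 48)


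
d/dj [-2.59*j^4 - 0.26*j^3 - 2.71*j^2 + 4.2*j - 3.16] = -10.36*j^3 - 0.78*j^2 - 5.42*j + 4.2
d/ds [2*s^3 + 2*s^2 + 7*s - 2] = 6*s^2 + 4*s + 7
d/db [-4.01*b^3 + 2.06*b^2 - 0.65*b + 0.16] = -12.03*b^2 + 4.12*b - 0.65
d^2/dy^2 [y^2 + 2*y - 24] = 2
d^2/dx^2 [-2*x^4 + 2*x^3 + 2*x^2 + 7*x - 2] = -24*x^2 + 12*x + 4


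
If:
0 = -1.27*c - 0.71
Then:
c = -0.56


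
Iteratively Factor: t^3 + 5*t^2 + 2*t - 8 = (t + 2)*(t^2 + 3*t - 4) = (t - 1)*(t + 2)*(t + 4)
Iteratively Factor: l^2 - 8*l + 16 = (l - 4)*(l - 4)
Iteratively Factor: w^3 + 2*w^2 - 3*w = (w + 3)*(w^2 - w) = (w - 1)*(w + 3)*(w)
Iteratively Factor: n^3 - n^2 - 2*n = (n)*(n^2 - n - 2) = n*(n - 2)*(n + 1)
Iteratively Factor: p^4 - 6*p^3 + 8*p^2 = (p)*(p^3 - 6*p^2 + 8*p) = p*(p - 2)*(p^2 - 4*p) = p^2*(p - 2)*(p - 4)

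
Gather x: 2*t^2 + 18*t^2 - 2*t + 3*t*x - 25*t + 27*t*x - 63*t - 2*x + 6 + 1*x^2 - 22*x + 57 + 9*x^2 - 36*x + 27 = 20*t^2 - 90*t + 10*x^2 + x*(30*t - 60) + 90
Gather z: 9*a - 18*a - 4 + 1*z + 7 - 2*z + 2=-9*a - z + 5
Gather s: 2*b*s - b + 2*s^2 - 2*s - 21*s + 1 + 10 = -b + 2*s^2 + s*(2*b - 23) + 11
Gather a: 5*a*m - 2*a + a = a*(5*m - 1)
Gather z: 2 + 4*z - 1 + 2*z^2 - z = 2*z^2 + 3*z + 1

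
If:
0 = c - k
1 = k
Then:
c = 1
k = 1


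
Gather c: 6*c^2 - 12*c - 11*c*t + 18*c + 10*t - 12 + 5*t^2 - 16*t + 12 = 6*c^2 + c*(6 - 11*t) + 5*t^2 - 6*t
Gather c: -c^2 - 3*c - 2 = -c^2 - 3*c - 2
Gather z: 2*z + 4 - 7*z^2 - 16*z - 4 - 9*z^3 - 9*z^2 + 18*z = -9*z^3 - 16*z^2 + 4*z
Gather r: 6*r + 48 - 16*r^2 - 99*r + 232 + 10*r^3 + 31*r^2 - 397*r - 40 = 10*r^3 + 15*r^2 - 490*r + 240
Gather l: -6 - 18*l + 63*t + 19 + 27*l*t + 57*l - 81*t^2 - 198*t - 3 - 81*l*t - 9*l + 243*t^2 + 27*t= l*(30 - 54*t) + 162*t^2 - 108*t + 10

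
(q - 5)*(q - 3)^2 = q^3 - 11*q^2 + 39*q - 45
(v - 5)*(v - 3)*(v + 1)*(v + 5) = v^4 - 2*v^3 - 28*v^2 + 50*v + 75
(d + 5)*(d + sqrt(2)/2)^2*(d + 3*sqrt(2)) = d^4 + 5*d^3 + 4*sqrt(2)*d^3 + 13*d^2/2 + 20*sqrt(2)*d^2 + 3*sqrt(2)*d/2 + 65*d/2 + 15*sqrt(2)/2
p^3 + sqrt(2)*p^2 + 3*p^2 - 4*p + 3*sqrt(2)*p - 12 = (p + 3)*(p - sqrt(2))*(p + 2*sqrt(2))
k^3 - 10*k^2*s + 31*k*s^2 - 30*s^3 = (k - 5*s)*(k - 3*s)*(k - 2*s)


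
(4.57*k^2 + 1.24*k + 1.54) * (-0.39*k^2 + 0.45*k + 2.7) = -1.7823*k^4 + 1.5729*k^3 + 12.2964*k^2 + 4.041*k + 4.158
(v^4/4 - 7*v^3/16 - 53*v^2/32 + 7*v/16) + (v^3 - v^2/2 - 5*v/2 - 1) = v^4/4 + 9*v^3/16 - 69*v^2/32 - 33*v/16 - 1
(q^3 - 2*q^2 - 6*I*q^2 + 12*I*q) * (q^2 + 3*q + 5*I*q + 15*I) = q^5 + q^4 - I*q^4 + 24*q^3 - I*q^3 + 30*q^2 + 6*I*q^2 - 180*q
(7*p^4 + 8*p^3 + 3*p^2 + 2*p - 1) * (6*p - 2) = 42*p^5 + 34*p^4 + 2*p^3 + 6*p^2 - 10*p + 2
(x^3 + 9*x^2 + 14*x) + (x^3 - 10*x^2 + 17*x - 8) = 2*x^3 - x^2 + 31*x - 8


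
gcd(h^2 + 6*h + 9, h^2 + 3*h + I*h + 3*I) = h + 3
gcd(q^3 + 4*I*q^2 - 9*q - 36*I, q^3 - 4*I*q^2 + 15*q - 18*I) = 1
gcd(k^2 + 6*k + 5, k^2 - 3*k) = 1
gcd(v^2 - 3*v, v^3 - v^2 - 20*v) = v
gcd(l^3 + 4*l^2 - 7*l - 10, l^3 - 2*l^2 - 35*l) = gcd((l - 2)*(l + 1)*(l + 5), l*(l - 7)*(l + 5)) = l + 5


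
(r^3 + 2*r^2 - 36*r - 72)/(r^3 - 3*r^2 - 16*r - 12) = (r + 6)/(r + 1)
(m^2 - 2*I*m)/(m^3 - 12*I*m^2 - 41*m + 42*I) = m/(m^2 - 10*I*m - 21)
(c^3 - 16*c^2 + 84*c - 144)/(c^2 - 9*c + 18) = (c^2 - 10*c + 24)/(c - 3)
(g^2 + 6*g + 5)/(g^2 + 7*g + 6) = (g + 5)/(g + 6)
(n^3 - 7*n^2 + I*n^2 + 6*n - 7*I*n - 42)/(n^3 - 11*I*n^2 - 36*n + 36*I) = (n^2 + n*(-7 + 3*I) - 21*I)/(n^2 - 9*I*n - 18)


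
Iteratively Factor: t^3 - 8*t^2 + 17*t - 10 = (t - 2)*(t^2 - 6*t + 5) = (t - 2)*(t - 1)*(t - 5)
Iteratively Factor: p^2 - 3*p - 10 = (p - 5)*(p + 2)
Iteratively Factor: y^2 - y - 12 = (y + 3)*(y - 4)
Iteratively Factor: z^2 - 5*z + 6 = (z - 2)*(z - 3)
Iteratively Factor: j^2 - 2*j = (j - 2)*(j)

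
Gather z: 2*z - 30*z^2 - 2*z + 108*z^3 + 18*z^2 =108*z^3 - 12*z^2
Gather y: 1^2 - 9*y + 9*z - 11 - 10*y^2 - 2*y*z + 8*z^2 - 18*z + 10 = -10*y^2 + y*(-2*z - 9) + 8*z^2 - 9*z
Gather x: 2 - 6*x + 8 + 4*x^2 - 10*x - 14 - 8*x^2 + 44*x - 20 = -4*x^2 + 28*x - 24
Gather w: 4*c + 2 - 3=4*c - 1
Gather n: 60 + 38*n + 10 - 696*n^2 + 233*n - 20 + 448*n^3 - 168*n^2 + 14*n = 448*n^3 - 864*n^2 + 285*n + 50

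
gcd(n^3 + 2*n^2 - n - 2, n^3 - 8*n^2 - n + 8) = n^2 - 1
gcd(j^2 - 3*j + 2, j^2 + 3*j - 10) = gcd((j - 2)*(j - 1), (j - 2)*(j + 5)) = j - 2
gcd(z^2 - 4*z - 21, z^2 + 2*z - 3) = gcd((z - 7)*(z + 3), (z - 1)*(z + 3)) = z + 3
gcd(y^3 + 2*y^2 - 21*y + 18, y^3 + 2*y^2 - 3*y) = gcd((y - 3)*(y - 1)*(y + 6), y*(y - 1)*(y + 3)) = y - 1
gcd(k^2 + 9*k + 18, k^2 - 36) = k + 6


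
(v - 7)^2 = v^2 - 14*v + 49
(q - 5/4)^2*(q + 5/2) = q^3 - 75*q/16 + 125/32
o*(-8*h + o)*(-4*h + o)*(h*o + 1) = 32*h^3*o^2 - 12*h^2*o^3 + 32*h^2*o + h*o^4 - 12*h*o^2 + o^3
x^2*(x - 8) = x^3 - 8*x^2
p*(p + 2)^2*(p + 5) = p^4 + 9*p^3 + 24*p^2 + 20*p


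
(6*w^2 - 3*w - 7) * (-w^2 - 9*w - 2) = -6*w^4 - 51*w^3 + 22*w^2 + 69*w + 14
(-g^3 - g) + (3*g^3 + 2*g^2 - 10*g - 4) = 2*g^3 + 2*g^2 - 11*g - 4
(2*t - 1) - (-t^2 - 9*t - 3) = t^2 + 11*t + 2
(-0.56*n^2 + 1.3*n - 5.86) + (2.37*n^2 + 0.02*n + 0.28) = 1.81*n^2 + 1.32*n - 5.58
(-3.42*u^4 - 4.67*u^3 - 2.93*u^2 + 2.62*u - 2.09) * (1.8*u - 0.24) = -6.156*u^5 - 7.5852*u^4 - 4.1532*u^3 + 5.4192*u^2 - 4.3908*u + 0.5016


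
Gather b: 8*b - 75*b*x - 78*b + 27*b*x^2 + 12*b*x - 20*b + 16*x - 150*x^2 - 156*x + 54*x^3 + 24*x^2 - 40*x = b*(27*x^2 - 63*x - 90) + 54*x^3 - 126*x^2 - 180*x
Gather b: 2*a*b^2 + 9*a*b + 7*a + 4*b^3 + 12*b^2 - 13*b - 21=7*a + 4*b^3 + b^2*(2*a + 12) + b*(9*a - 13) - 21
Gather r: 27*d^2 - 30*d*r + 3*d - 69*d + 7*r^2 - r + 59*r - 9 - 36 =27*d^2 - 66*d + 7*r^2 + r*(58 - 30*d) - 45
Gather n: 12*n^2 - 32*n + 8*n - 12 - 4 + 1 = 12*n^2 - 24*n - 15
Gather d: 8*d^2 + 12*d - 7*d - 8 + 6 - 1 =8*d^2 + 5*d - 3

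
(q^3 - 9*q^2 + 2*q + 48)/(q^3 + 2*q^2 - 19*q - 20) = (q^3 - 9*q^2 + 2*q + 48)/(q^3 + 2*q^2 - 19*q - 20)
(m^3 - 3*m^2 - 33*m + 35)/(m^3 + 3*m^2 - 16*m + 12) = (m^2 - 2*m - 35)/(m^2 + 4*m - 12)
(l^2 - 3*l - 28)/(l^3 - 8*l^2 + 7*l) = (l + 4)/(l*(l - 1))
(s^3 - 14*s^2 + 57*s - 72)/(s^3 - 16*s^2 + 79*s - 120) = (s - 3)/(s - 5)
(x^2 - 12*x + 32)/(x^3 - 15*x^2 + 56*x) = (x - 4)/(x*(x - 7))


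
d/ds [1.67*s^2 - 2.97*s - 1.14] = 3.34*s - 2.97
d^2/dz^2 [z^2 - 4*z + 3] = 2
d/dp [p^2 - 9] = 2*p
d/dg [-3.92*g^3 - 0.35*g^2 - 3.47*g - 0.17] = -11.76*g^2 - 0.7*g - 3.47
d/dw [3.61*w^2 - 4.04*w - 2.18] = 7.22*w - 4.04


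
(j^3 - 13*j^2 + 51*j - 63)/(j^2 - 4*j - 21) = (j^2 - 6*j + 9)/(j + 3)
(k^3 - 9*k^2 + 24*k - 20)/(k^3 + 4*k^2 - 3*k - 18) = (k^2 - 7*k + 10)/(k^2 + 6*k + 9)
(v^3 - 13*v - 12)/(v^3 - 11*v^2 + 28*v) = (v^2 + 4*v + 3)/(v*(v - 7))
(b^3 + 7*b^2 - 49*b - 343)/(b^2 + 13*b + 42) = (b^2 - 49)/(b + 6)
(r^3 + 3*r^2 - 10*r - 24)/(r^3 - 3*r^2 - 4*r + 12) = (r + 4)/(r - 2)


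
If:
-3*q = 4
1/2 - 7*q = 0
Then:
No Solution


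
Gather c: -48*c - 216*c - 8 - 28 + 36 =-264*c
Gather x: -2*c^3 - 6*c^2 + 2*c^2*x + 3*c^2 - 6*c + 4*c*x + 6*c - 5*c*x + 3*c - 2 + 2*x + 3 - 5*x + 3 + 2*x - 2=-2*c^3 - 3*c^2 + 3*c + x*(2*c^2 - c - 1) + 2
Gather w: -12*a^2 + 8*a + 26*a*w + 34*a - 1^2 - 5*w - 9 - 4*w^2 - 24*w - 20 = -12*a^2 + 42*a - 4*w^2 + w*(26*a - 29) - 30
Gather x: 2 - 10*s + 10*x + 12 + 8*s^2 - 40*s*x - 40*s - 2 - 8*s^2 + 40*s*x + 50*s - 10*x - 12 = 0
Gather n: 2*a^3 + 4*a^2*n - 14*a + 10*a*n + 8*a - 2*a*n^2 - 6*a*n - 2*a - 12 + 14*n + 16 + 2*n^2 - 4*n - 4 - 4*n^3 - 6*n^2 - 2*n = 2*a^3 - 8*a - 4*n^3 + n^2*(-2*a - 4) + n*(4*a^2 + 4*a + 8)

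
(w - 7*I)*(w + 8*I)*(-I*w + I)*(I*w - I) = w^4 - 2*w^3 + I*w^3 + 57*w^2 - 2*I*w^2 - 112*w + I*w + 56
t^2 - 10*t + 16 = (t - 8)*(t - 2)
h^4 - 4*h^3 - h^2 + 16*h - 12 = (h - 3)*(h - 2)*(h - 1)*(h + 2)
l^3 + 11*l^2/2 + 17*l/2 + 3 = (l + 1/2)*(l + 2)*(l + 3)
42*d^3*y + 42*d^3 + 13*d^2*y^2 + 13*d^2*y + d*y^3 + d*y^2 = (6*d + y)*(7*d + y)*(d*y + d)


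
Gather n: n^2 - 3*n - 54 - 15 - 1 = n^2 - 3*n - 70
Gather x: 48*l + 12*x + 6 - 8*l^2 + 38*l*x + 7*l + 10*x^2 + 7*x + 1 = -8*l^2 + 55*l + 10*x^2 + x*(38*l + 19) + 7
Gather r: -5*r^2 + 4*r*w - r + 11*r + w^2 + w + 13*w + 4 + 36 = -5*r^2 + r*(4*w + 10) + w^2 + 14*w + 40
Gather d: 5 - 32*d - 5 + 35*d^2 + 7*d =35*d^2 - 25*d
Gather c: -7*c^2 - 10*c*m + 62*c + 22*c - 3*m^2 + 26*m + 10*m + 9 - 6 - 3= -7*c^2 + c*(84 - 10*m) - 3*m^2 + 36*m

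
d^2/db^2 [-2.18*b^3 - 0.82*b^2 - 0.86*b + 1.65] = -13.08*b - 1.64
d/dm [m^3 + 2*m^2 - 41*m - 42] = 3*m^2 + 4*m - 41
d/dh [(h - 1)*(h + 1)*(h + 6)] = 3*h^2 + 12*h - 1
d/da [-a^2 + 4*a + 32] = 4 - 2*a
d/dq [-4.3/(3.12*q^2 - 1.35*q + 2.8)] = (26.832*q - 5.805)/(3.12*q^2 - 1.35*q + 2.8)^2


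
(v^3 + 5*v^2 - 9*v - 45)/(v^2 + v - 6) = (v^2 + 2*v - 15)/(v - 2)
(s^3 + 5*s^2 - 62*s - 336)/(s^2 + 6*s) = s - 1 - 56/s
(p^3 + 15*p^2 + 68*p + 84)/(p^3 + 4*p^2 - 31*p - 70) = (p + 6)/(p - 5)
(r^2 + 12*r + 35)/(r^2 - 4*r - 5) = (r^2 + 12*r + 35)/(r^2 - 4*r - 5)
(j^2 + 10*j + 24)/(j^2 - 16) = (j + 6)/(j - 4)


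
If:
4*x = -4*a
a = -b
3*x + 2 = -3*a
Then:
No Solution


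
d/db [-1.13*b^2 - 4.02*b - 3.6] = -2.26*b - 4.02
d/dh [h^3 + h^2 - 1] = h*(3*h + 2)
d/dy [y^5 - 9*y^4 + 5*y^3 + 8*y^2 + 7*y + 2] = 5*y^4 - 36*y^3 + 15*y^2 + 16*y + 7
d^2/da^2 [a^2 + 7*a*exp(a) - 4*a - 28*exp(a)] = 7*a*exp(a) - 14*exp(a) + 2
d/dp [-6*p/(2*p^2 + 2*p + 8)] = 3*(p^2 - 4)/(p^4 + 2*p^3 + 9*p^2 + 8*p + 16)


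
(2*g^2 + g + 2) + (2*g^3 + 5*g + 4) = 2*g^3 + 2*g^2 + 6*g + 6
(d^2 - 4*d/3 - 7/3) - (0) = d^2 - 4*d/3 - 7/3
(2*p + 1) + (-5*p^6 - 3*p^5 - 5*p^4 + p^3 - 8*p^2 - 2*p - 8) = -5*p^6 - 3*p^5 - 5*p^4 + p^3 - 8*p^2 - 7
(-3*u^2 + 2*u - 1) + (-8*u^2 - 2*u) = -11*u^2 - 1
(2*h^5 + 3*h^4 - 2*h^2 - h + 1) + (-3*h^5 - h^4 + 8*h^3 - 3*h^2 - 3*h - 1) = -h^5 + 2*h^4 + 8*h^3 - 5*h^2 - 4*h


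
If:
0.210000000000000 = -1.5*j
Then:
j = -0.14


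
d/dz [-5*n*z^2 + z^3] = z*(-10*n + 3*z)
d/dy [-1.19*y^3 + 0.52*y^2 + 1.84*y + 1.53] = -3.57*y^2 + 1.04*y + 1.84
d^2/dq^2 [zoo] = 0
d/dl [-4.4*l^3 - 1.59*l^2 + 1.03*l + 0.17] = -13.2*l^2 - 3.18*l + 1.03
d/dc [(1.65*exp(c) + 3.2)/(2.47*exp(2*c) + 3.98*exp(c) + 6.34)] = (-(1.65*exp(c) + 3.2)*(4.94*exp(c) + 3.98) + 4.0755*exp(2*c) + 6.567*exp(c) + 10.461)*exp(c)/(2.47*exp(2*c) + 3.98*exp(c) + 6.34)^2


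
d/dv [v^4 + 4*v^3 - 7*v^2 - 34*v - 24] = 4*v^3 + 12*v^2 - 14*v - 34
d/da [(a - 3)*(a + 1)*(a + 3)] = 3*a^2 + 2*a - 9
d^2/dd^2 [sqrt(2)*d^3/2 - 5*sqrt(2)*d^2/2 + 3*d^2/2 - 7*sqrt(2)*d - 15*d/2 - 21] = 3*sqrt(2)*d - 5*sqrt(2) + 3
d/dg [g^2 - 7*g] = 2*g - 7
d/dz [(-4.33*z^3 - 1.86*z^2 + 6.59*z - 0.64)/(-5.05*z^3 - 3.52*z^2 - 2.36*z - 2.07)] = (5.8486*z^4 + 86.9966*z^3 + 44.7797*z^2 + 3.1948*z - 15.1517)/(25.5025*z^6 + 35.552*z^5 + 36.2264*z^4 + 37.5214*z^3 + 20.1424*z^2 + 9.7704*z + 4.2849)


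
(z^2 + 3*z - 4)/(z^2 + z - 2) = (z + 4)/(z + 2)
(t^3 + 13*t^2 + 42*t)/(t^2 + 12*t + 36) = t*(t + 7)/(t + 6)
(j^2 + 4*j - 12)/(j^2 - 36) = (j - 2)/(j - 6)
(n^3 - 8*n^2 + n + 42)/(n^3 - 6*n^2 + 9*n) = (n^2 - 5*n - 14)/(n*(n - 3))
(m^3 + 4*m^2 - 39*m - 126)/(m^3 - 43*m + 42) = (m + 3)/(m - 1)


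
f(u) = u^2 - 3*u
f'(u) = 2*u - 3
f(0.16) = -0.45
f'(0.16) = -2.68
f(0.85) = -1.83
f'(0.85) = -1.30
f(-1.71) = 8.05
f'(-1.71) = -6.42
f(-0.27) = 0.88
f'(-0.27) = -3.54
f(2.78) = -0.61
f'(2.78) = 2.56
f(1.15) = -2.13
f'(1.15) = -0.70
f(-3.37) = 21.47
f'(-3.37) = -9.74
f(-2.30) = 12.19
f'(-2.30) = -7.60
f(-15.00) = 270.00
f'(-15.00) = -33.00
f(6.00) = 18.00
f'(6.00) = 9.00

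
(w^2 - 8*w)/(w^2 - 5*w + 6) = w*(w - 8)/(w^2 - 5*w + 6)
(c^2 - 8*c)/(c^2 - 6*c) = (c - 8)/(c - 6)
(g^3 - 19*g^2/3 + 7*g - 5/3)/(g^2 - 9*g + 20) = (3*g^2 - 4*g + 1)/(3*(g - 4))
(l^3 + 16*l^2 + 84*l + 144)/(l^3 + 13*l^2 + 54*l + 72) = (l + 6)/(l + 3)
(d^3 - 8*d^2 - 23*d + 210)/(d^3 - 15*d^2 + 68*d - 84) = (d + 5)/(d - 2)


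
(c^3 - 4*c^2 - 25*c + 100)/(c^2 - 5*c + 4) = (c^2 - 25)/(c - 1)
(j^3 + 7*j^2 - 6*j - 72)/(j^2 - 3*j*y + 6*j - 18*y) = (-j^2 - j + 12)/(-j + 3*y)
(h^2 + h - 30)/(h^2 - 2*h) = (h^2 + h - 30)/(h*(h - 2))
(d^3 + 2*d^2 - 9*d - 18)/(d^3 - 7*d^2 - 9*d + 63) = (d + 2)/(d - 7)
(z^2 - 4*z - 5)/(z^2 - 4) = (z^2 - 4*z - 5)/(z^2 - 4)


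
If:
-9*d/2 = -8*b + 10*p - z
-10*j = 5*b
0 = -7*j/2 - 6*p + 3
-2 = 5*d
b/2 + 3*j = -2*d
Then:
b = -4/5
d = -2/5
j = 2/5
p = 4/15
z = 109/15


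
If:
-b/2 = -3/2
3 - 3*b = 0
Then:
No Solution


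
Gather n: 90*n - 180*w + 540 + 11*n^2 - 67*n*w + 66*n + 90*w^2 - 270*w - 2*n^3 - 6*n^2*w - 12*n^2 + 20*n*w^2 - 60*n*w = -2*n^3 + n^2*(-6*w - 1) + n*(20*w^2 - 127*w + 156) + 90*w^2 - 450*w + 540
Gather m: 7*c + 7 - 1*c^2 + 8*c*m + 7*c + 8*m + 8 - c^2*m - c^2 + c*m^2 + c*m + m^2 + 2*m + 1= -2*c^2 + 14*c + m^2*(c + 1) + m*(-c^2 + 9*c + 10) + 16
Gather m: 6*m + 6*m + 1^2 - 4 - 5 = 12*m - 8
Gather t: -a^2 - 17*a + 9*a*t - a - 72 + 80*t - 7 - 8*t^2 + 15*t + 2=-a^2 - 18*a - 8*t^2 + t*(9*a + 95) - 77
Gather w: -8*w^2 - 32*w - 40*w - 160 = -8*w^2 - 72*w - 160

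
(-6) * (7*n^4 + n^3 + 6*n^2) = -42*n^4 - 6*n^3 - 36*n^2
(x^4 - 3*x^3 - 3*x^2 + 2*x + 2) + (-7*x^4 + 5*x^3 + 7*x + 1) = -6*x^4 + 2*x^3 - 3*x^2 + 9*x + 3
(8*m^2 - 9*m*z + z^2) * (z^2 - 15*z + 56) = 8*m^2*z^2 - 120*m^2*z + 448*m^2 - 9*m*z^3 + 135*m*z^2 - 504*m*z + z^4 - 15*z^3 + 56*z^2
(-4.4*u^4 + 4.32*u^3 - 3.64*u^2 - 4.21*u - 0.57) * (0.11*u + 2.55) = -0.484*u^5 - 10.7448*u^4 + 10.6156*u^3 - 9.7451*u^2 - 10.7982*u - 1.4535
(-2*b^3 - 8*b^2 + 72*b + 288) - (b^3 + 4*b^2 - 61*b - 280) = -3*b^3 - 12*b^2 + 133*b + 568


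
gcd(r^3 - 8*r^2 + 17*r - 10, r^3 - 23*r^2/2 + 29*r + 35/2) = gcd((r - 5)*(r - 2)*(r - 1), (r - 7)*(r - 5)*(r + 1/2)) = r - 5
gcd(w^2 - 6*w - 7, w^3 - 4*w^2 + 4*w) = 1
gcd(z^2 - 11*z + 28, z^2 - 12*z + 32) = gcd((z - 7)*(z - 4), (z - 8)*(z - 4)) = z - 4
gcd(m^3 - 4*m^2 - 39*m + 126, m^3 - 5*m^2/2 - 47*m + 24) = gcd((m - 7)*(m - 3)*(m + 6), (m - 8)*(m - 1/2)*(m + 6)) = m + 6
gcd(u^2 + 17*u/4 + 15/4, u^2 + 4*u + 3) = u + 3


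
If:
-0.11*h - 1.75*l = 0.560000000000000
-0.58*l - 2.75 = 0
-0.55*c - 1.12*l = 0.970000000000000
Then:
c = 7.89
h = 70.34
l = -4.74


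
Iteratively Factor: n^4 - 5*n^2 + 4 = (n - 1)*(n^3 + n^2 - 4*n - 4) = (n - 1)*(n + 2)*(n^2 - n - 2) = (n - 1)*(n + 1)*(n + 2)*(n - 2)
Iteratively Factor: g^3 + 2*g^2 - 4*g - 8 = (g - 2)*(g^2 + 4*g + 4) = (g - 2)*(g + 2)*(g + 2)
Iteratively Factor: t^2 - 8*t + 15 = (t - 5)*(t - 3)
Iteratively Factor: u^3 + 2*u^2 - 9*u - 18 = (u + 2)*(u^2 - 9) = (u + 2)*(u + 3)*(u - 3)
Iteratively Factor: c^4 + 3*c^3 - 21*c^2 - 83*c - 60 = (c + 4)*(c^3 - c^2 - 17*c - 15) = (c + 3)*(c + 4)*(c^2 - 4*c - 5) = (c + 1)*(c + 3)*(c + 4)*(c - 5)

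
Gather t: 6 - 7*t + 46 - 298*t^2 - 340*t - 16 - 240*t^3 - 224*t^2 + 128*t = -240*t^3 - 522*t^2 - 219*t + 36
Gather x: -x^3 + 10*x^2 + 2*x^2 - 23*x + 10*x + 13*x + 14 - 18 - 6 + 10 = -x^3 + 12*x^2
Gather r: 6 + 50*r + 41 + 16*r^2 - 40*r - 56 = 16*r^2 + 10*r - 9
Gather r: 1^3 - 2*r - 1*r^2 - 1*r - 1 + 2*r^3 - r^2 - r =2*r^3 - 2*r^2 - 4*r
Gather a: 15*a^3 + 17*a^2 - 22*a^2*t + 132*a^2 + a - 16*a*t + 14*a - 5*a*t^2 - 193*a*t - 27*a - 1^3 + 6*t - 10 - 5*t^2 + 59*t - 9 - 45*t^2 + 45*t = 15*a^3 + a^2*(149 - 22*t) + a*(-5*t^2 - 209*t - 12) - 50*t^2 + 110*t - 20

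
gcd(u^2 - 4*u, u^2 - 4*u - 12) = 1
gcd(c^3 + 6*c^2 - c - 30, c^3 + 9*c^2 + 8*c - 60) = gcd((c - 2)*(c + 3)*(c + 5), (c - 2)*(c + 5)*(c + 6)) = c^2 + 3*c - 10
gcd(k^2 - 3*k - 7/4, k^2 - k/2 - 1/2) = k + 1/2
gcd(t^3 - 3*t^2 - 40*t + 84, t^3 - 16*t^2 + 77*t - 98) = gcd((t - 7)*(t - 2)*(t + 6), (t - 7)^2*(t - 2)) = t^2 - 9*t + 14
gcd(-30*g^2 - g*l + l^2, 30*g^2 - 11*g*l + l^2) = 6*g - l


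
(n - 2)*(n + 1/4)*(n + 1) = n^3 - 3*n^2/4 - 9*n/4 - 1/2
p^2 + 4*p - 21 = (p - 3)*(p + 7)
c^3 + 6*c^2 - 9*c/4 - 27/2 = (c - 3/2)*(c + 3/2)*(c + 6)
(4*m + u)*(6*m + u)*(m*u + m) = 24*m^3*u + 24*m^3 + 10*m^2*u^2 + 10*m^2*u + m*u^3 + m*u^2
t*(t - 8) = t^2 - 8*t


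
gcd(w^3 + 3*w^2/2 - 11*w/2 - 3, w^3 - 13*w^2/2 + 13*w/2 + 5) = w^2 - 3*w/2 - 1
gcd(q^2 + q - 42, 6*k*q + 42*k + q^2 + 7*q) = q + 7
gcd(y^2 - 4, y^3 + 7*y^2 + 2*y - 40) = y - 2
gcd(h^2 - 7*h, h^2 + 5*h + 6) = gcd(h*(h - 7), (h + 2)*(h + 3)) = 1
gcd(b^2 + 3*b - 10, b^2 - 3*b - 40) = b + 5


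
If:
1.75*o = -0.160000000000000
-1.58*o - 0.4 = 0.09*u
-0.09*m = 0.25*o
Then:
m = 0.25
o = -0.09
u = -2.84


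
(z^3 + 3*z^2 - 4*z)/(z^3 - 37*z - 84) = z*(z - 1)/(z^2 - 4*z - 21)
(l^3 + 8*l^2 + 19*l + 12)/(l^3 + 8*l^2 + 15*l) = (l^2 + 5*l + 4)/(l*(l + 5))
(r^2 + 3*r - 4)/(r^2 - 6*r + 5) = (r + 4)/(r - 5)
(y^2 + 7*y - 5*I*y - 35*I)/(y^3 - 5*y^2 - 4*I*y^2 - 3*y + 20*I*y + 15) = (y^2 + y*(7 - 5*I) - 35*I)/(y^3 - y^2*(5 + 4*I) + y*(-3 + 20*I) + 15)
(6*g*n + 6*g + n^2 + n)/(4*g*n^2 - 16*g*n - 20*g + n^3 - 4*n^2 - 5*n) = (6*g + n)/(4*g*n - 20*g + n^2 - 5*n)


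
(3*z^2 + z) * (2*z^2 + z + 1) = 6*z^4 + 5*z^3 + 4*z^2 + z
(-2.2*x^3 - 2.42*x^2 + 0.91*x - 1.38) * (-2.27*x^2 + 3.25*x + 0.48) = 4.994*x^5 - 1.6566*x^4 - 10.9867*x^3 + 4.9285*x^2 - 4.0482*x - 0.6624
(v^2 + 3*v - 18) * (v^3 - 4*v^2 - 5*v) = v^5 - v^4 - 35*v^3 + 57*v^2 + 90*v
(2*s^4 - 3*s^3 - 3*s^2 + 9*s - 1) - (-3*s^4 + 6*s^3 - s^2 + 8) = 5*s^4 - 9*s^3 - 2*s^2 + 9*s - 9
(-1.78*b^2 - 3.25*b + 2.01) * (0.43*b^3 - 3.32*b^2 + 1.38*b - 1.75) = -0.7654*b^5 + 4.5121*b^4 + 9.1979*b^3 - 8.0432*b^2 + 8.4613*b - 3.5175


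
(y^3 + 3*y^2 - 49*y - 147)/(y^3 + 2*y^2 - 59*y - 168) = (y - 7)/(y - 8)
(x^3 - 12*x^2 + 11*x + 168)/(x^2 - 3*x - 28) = (x^2 - 5*x - 24)/(x + 4)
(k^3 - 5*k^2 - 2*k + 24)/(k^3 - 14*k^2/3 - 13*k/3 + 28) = 3*(k + 2)/(3*k + 7)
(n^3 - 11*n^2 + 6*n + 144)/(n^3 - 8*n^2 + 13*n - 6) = (n^2 - 5*n - 24)/(n^2 - 2*n + 1)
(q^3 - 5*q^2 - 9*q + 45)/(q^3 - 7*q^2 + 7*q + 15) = (q + 3)/(q + 1)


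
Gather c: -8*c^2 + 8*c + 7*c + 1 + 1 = -8*c^2 + 15*c + 2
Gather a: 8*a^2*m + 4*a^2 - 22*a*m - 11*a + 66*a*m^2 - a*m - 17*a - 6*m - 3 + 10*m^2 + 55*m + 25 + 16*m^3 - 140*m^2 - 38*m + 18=a^2*(8*m + 4) + a*(66*m^2 - 23*m - 28) + 16*m^3 - 130*m^2 + 11*m + 40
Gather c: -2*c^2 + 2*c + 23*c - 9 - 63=-2*c^2 + 25*c - 72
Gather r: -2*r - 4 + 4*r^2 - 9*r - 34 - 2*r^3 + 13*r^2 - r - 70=-2*r^3 + 17*r^2 - 12*r - 108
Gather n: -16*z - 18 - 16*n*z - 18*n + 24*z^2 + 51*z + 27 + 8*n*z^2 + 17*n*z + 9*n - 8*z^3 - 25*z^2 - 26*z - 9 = n*(8*z^2 + z - 9) - 8*z^3 - z^2 + 9*z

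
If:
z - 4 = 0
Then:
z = 4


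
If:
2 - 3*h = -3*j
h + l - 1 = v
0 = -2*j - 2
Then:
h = -1/3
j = -1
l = v + 4/3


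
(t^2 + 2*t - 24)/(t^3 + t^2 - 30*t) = (t - 4)/(t*(t - 5))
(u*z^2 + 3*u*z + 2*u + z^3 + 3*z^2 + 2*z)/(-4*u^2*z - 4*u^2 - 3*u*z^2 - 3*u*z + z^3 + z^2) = (z + 2)/(-4*u + z)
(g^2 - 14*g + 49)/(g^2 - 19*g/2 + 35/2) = 2*(g - 7)/(2*g - 5)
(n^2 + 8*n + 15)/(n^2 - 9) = (n + 5)/(n - 3)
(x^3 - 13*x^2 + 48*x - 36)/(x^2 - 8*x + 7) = (x^2 - 12*x + 36)/(x - 7)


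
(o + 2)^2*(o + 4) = o^3 + 8*o^2 + 20*o + 16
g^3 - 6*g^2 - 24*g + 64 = (g - 8)*(g - 2)*(g + 4)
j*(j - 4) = j^2 - 4*j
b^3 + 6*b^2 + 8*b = b*(b + 2)*(b + 4)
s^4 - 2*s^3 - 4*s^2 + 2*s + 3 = (s - 3)*(s - 1)*(s + 1)^2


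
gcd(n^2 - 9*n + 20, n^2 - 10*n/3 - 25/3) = n - 5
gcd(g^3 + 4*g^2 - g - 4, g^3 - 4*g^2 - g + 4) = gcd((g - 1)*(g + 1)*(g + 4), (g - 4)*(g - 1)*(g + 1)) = g^2 - 1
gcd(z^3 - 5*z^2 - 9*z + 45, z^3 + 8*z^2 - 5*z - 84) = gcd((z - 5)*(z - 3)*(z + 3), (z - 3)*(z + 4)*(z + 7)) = z - 3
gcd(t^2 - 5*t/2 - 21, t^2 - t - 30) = t - 6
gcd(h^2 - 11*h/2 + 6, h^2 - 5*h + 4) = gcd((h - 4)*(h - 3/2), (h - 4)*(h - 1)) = h - 4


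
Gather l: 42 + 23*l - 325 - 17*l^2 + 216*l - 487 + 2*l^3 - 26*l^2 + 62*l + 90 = 2*l^3 - 43*l^2 + 301*l - 680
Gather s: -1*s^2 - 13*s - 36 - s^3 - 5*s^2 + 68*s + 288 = -s^3 - 6*s^2 + 55*s + 252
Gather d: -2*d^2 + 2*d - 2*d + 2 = 2 - 2*d^2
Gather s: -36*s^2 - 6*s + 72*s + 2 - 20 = -36*s^2 + 66*s - 18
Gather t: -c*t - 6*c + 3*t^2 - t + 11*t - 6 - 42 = -6*c + 3*t^2 + t*(10 - c) - 48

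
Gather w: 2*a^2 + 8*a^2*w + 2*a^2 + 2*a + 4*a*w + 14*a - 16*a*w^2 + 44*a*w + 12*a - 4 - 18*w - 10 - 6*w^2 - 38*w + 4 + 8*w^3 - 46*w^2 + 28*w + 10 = 4*a^2 + 28*a + 8*w^3 + w^2*(-16*a - 52) + w*(8*a^2 + 48*a - 28)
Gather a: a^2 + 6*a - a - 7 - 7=a^2 + 5*a - 14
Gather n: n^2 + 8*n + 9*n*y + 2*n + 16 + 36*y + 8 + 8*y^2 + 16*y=n^2 + n*(9*y + 10) + 8*y^2 + 52*y + 24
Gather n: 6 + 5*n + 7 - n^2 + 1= -n^2 + 5*n + 14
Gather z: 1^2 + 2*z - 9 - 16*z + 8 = -14*z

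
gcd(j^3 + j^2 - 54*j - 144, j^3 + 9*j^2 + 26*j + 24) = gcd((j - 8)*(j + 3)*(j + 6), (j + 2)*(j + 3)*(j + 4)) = j + 3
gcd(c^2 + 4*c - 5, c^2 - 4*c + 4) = 1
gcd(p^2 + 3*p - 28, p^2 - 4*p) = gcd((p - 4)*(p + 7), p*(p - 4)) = p - 4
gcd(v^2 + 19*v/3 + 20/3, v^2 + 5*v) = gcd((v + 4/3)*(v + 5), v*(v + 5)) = v + 5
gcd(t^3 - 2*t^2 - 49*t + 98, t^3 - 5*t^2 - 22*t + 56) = t^2 - 9*t + 14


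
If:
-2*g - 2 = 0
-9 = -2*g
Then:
No Solution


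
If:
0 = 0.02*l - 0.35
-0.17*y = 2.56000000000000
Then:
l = 17.50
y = -15.06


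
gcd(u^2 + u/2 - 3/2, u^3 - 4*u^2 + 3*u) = u - 1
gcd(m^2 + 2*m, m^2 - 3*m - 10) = m + 2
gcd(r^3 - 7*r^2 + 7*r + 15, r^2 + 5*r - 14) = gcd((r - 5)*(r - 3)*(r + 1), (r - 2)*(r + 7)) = 1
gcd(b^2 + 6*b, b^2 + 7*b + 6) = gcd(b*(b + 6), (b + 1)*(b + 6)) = b + 6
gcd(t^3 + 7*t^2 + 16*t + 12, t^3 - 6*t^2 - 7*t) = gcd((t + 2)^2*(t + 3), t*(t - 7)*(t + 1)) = 1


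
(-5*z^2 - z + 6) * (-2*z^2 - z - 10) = 10*z^4 + 7*z^3 + 39*z^2 + 4*z - 60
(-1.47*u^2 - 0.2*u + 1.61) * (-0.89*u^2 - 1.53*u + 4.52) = 1.3083*u^4 + 2.4271*u^3 - 7.7713*u^2 - 3.3673*u + 7.2772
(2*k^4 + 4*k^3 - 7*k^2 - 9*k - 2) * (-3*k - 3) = -6*k^5 - 18*k^4 + 9*k^3 + 48*k^2 + 33*k + 6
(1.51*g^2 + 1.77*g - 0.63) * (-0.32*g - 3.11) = -0.4832*g^3 - 5.2625*g^2 - 5.3031*g + 1.9593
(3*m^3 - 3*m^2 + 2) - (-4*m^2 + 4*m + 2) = 3*m^3 + m^2 - 4*m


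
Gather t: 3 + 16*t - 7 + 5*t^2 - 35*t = 5*t^2 - 19*t - 4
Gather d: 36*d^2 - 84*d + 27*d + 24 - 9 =36*d^2 - 57*d + 15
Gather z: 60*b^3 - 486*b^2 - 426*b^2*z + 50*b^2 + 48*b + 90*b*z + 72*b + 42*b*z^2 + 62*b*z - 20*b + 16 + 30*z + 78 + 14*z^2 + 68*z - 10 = 60*b^3 - 436*b^2 + 100*b + z^2*(42*b + 14) + z*(-426*b^2 + 152*b + 98) + 84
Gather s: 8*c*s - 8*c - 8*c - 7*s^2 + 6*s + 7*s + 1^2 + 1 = -16*c - 7*s^2 + s*(8*c + 13) + 2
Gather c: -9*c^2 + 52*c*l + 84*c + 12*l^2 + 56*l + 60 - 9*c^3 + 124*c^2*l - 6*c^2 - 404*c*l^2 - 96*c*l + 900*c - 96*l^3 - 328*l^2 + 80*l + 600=-9*c^3 + c^2*(124*l - 15) + c*(-404*l^2 - 44*l + 984) - 96*l^3 - 316*l^2 + 136*l + 660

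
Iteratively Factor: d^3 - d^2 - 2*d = (d + 1)*(d^2 - 2*d) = d*(d + 1)*(d - 2)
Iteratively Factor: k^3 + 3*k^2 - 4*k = (k + 4)*(k^2 - k) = (k - 1)*(k + 4)*(k)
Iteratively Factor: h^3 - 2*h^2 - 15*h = (h + 3)*(h^2 - 5*h) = h*(h + 3)*(h - 5)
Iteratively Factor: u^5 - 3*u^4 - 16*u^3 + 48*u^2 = (u)*(u^4 - 3*u^3 - 16*u^2 + 48*u) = u^2*(u^3 - 3*u^2 - 16*u + 48) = u^2*(u - 4)*(u^2 + u - 12) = u^2*(u - 4)*(u - 3)*(u + 4)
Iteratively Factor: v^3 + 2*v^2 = (v + 2)*(v^2) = v*(v + 2)*(v)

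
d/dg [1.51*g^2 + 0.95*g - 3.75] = 3.02*g + 0.95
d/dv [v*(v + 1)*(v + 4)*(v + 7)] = 4*v^3 + 36*v^2 + 78*v + 28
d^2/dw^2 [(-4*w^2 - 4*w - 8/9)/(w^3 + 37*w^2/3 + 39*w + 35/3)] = 8*(-3*w^3 - 6*w^2 + 243*w + 1042)/(3*(w^6 + 36*w^5 + 537*w^4 + 4248*w^3 + 18795*w^2 + 44100*w + 42875))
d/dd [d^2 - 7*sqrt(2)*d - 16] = 2*d - 7*sqrt(2)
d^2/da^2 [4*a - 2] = 0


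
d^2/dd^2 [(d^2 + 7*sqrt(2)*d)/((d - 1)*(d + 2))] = 2*(-d^3 + 7*sqrt(2)*d^3 + 6*d^2 + 42*sqrt(2)*d + 4 + 14*sqrt(2))/(d^6 + 3*d^5 - 3*d^4 - 11*d^3 + 6*d^2 + 12*d - 8)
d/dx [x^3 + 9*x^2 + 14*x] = 3*x^2 + 18*x + 14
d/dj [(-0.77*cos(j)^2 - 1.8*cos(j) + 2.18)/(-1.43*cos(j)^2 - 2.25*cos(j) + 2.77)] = (0.8415*cos(j)^2 - 1.969*cos(j) + 0.0809999999999995)*sin(j)/(2.0449*cos(j)^4 + 6.435*cos(j)^3 - 2.8597*cos(j)^2 - 12.465*cos(j) + 7.6729)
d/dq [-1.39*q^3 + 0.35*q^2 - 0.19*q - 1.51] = -4.17*q^2 + 0.7*q - 0.19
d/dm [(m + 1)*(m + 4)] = 2*m + 5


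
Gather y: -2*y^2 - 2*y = -2*y^2 - 2*y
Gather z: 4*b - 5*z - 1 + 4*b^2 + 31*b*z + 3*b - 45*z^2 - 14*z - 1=4*b^2 + 7*b - 45*z^2 + z*(31*b - 19) - 2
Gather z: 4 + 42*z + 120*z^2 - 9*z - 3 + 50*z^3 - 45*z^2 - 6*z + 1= 50*z^3 + 75*z^2 + 27*z + 2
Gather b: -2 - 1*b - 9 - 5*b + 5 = -6*b - 6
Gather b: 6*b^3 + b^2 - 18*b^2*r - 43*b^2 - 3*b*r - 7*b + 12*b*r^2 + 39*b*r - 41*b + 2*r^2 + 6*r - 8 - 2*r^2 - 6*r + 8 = 6*b^3 + b^2*(-18*r - 42) + b*(12*r^2 + 36*r - 48)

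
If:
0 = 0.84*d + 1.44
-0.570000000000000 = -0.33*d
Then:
No Solution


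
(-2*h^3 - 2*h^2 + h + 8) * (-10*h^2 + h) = 20*h^5 + 18*h^4 - 12*h^3 - 79*h^2 + 8*h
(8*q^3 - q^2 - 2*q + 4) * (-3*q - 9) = -24*q^4 - 69*q^3 + 15*q^2 + 6*q - 36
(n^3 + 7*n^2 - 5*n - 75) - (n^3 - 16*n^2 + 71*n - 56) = 23*n^2 - 76*n - 19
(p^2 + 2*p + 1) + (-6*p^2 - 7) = -5*p^2 + 2*p - 6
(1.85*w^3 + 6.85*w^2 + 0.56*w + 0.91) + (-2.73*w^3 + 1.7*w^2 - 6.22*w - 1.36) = -0.88*w^3 + 8.55*w^2 - 5.66*w - 0.45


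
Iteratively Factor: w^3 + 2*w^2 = (w + 2)*(w^2) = w*(w + 2)*(w)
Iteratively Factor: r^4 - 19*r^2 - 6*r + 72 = (r + 3)*(r^3 - 3*r^2 - 10*r + 24) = (r - 2)*(r + 3)*(r^2 - r - 12) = (r - 4)*(r - 2)*(r + 3)*(r + 3)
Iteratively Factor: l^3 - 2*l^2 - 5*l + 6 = (l - 3)*(l^2 + l - 2) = (l - 3)*(l - 1)*(l + 2)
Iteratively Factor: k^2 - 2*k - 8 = (k - 4)*(k + 2)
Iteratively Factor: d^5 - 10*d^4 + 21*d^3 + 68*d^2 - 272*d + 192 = (d + 3)*(d^4 - 13*d^3 + 60*d^2 - 112*d + 64) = (d - 1)*(d + 3)*(d^3 - 12*d^2 + 48*d - 64) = (d - 4)*(d - 1)*(d + 3)*(d^2 - 8*d + 16) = (d - 4)^2*(d - 1)*(d + 3)*(d - 4)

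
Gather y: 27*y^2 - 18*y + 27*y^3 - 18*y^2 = 27*y^3 + 9*y^2 - 18*y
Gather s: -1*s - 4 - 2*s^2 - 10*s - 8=-2*s^2 - 11*s - 12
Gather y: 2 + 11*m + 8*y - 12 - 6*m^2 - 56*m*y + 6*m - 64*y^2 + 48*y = -6*m^2 + 17*m - 64*y^2 + y*(56 - 56*m) - 10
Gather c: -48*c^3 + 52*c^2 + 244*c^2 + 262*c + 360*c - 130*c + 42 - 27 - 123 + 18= -48*c^3 + 296*c^2 + 492*c - 90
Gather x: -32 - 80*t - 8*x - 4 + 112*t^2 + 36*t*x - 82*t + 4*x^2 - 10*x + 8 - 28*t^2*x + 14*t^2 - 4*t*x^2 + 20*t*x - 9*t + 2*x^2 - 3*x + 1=126*t^2 - 171*t + x^2*(6 - 4*t) + x*(-28*t^2 + 56*t - 21) - 27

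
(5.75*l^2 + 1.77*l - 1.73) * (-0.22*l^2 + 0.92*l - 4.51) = -1.265*l^4 + 4.9006*l^3 - 23.9235*l^2 - 9.5743*l + 7.8023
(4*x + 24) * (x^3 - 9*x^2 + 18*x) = 4*x^4 - 12*x^3 - 144*x^2 + 432*x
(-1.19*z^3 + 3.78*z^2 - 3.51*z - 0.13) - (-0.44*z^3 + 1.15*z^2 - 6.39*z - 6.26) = -0.75*z^3 + 2.63*z^2 + 2.88*z + 6.13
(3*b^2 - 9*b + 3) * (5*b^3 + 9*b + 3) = 15*b^5 - 45*b^4 + 42*b^3 - 72*b^2 + 9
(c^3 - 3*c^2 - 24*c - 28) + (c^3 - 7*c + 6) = 2*c^3 - 3*c^2 - 31*c - 22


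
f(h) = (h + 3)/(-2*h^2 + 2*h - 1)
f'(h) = (h + 3)*(4*h - 2)/(-2*h^2 + 2*h - 1)^2 + 1/(-2*h^2 + 2*h - 1) = (2*h^2 + 12*h - 7)/(4*h^4 - 8*h^3 + 8*h^2 - 4*h + 1)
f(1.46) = -1.90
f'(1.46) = 2.69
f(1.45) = -1.93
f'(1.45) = 2.75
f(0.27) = -5.40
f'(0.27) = -9.85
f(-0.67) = -0.72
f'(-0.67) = -1.35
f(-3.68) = 0.02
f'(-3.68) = -0.02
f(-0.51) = -0.98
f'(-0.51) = -1.95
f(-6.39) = 0.04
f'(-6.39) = -0.00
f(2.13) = -0.88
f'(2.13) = 0.82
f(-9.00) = 0.03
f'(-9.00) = 0.00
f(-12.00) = 0.03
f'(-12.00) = 0.00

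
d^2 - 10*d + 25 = (d - 5)^2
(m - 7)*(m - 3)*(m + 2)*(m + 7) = m^4 - m^3 - 55*m^2 + 49*m + 294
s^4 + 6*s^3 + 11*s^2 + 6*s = s*(s + 1)*(s + 2)*(s + 3)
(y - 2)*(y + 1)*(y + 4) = y^3 + 3*y^2 - 6*y - 8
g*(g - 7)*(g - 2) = g^3 - 9*g^2 + 14*g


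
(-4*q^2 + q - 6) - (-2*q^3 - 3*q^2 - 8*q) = 2*q^3 - q^2 + 9*q - 6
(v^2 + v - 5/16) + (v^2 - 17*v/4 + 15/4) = 2*v^2 - 13*v/4 + 55/16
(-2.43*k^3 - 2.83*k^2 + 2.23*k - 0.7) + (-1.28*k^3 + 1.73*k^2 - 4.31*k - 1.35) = -3.71*k^3 - 1.1*k^2 - 2.08*k - 2.05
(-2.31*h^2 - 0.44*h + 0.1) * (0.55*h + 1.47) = -1.2705*h^3 - 3.6377*h^2 - 0.5918*h + 0.147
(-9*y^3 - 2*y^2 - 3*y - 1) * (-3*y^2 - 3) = 27*y^5 + 6*y^4 + 36*y^3 + 9*y^2 + 9*y + 3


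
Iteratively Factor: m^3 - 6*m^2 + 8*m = (m - 2)*(m^2 - 4*m) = m*(m - 2)*(m - 4)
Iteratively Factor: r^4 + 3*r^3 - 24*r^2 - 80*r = (r)*(r^3 + 3*r^2 - 24*r - 80) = r*(r + 4)*(r^2 - r - 20) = r*(r + 4)^2*(r - 5)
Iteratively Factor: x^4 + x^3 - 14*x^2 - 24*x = (x)*(x^3 + x^2 - 14*x - 24) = x*(x - 4)*(x^2 + 5*x + 6) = x*(x - 4)*(x + 2)*(x + 3)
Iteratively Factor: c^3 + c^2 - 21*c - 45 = (c + 3)*(c^2 - 2*c - 15) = (c - 5)*(c + 3)*(c + 3)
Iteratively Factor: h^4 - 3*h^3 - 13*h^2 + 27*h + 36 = (h + 1)*(h^3 - 4*h^2 - 9*h + 36) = (h - 3)*(h + 1)*(h^2 - h - 12) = (h - 3)*(h + 1)*(h + 3)*(h - 4)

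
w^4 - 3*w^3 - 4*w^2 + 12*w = w*(w - 3)*(w - 2)*(w + 2)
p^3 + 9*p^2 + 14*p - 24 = (p - 1)*(p + 4)*(p + 6)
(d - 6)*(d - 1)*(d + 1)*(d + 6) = d^4 - 37*d^2 + 36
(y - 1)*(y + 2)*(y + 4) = y^3 + 5*y^2 + 2*y - 8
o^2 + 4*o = o*(o + 4)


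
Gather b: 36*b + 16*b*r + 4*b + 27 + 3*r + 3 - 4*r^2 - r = b*(16*r + 40) - 4*r^2 + 2*r + 30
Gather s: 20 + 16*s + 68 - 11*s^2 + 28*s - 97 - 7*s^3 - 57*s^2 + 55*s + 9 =-7*s^3 - 68*s^2 + 99*s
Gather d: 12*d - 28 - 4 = 12*d - 32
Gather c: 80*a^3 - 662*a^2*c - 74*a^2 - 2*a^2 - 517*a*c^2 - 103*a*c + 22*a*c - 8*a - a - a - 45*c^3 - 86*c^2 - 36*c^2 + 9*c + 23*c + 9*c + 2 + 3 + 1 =80*a^3 - 76*a^2 - 10*a - 45*c^3 + c^2*(-517*a - 122) + c*(-662*a^2 - 81*a + 41) + 6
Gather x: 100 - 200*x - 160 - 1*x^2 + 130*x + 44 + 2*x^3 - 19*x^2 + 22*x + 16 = 2*x^3 - 20*x^2 - 48*x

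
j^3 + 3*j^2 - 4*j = j*(j - 1)*(j + 4)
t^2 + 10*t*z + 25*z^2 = (t + 5*z)^2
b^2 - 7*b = b*(b - 7)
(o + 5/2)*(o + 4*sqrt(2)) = o^2 + 5*o/2 + 4*sqrt(2)*o + 10*sqrt(2)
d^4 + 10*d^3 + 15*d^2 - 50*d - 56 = (d - 2)*(d + 1)*(d + 4)*(d + 7)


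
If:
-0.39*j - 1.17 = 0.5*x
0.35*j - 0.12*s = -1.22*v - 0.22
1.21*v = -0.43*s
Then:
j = -1.28205128205128*x - 3.0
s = -0.810613194907014*x - 1.499402806808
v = 0.288069151909104*x + 0.532845625559869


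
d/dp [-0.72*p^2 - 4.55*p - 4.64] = -1.44*p - 4.55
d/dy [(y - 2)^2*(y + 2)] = (y - 2)*(3*y + 2)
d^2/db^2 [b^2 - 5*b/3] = 2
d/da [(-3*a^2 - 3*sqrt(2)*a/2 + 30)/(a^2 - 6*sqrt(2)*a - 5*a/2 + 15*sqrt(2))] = 6*(5*a^2 + 13*sqrt(2)*a^2 - 60*sqrt(2)*a - 40*a + 20 + 120*sqrt(2))/(4*a^4 - 48*sqrt(2)*a^3 - 20*a^3 + 313*a^2 + 240*sqrt(2)*a^2 - 1440*a - 300*sqrt(2)*a + 1800)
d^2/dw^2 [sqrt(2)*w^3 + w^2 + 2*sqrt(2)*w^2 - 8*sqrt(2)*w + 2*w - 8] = 6*sqrt(2)*w + 2 + 4*sqrt(2)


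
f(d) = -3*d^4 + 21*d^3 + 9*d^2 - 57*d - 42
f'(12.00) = -11505.00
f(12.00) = -25350.00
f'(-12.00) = 29535.00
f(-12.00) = -96558.00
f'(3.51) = 263.42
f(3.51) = 321.57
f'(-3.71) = 1356.14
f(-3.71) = -1347.37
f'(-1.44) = 83.55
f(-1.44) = -16.86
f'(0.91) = 2.51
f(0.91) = -72.65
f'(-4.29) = 1972.68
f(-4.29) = -2305.99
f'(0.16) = -52.56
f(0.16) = -50.81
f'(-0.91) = -12.17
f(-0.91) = -0.56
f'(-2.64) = 555.36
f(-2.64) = -360.91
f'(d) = -12*d^3 + 63*d^2 + 18*d - 57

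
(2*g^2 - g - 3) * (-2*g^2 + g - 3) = -4*g^4 + 4*g^3 - g^2 + 9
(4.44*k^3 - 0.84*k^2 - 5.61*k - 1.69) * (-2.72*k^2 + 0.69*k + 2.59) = -12.0768*k^5 + 5.3484*k^4 + 26.1792*k^3 - 1.4497*k^2 - 15.696*k - 4.3771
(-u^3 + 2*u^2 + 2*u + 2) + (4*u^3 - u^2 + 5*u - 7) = 3*u^3 + u^2 + 7*u - 5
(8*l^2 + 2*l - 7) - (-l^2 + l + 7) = 9*l^2 + l - 14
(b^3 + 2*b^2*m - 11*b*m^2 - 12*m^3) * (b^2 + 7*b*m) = b^5 + 9*b^4*m + 3*b^3*m^2 - 89*b^2*m^3 - 84*b*m^4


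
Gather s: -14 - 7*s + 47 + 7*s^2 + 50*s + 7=7*s^2 + 43*s + 40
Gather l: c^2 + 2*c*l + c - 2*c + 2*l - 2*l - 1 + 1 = c^2 + 2*c*l - c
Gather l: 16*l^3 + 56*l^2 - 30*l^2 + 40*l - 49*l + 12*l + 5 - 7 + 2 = 16*l^3 + 26*l^2 + 3*l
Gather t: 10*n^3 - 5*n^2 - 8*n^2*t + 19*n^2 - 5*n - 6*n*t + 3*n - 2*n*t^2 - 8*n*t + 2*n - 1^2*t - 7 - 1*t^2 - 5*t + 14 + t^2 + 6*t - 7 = 10*n^3 + 14*n^2 - 2*n*t^2 + t*(-8*n^2 - 14*n)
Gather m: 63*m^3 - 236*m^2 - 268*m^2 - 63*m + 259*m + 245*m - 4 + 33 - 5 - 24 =63*m^3 - 504*m^2 + 441*m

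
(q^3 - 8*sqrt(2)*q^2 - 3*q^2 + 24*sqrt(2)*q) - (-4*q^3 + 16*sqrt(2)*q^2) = 5*q^3 - 24*sqrt(2)*q^2 - 3*q^2 + 24*sqrt(2)*q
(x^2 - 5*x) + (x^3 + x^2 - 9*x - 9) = x^3 + 2*x^2 - 14*x - 9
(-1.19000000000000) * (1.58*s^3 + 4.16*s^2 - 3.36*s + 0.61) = -1.8802*s^3 - 4.9504*s^2 + 3.9984*s - 0.7259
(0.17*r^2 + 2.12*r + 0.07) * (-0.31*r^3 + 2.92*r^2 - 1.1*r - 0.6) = -0.0527*r^5 - 0.1608*r^4 + 5.9817*r^3 - 2.2296*r^2 - 1.349*r - 0.042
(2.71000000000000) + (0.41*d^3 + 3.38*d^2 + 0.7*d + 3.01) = 0.41*d^3 + 3.38*d^2 + 0.7*d + 5.72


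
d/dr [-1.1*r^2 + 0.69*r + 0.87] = 0.69 - 2.2*r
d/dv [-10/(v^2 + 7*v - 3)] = 10*(2*v + 7)/(v^2 + 7*v - 3)^2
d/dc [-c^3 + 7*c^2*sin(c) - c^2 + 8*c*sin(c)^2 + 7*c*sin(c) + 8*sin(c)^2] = 7*c^2*cos(c) - 3*c^2 + 14*c*sin(c) + 8*c*sin(2*c) + 7*c*cos(c) - 2*c + 8*sin(c)^2 + 7*sin(c) + 8*sin(2*c)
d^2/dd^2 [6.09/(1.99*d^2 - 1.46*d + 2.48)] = (-48.234018*d^2 + 35.387772*d + 6.09*(3.98*d - 1.46)*(7.96*d - 2.92) - 60.110736)/(1.99*d^2 - 1.46*d + 2.48)^3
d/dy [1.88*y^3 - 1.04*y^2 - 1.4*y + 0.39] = 5.64*y^2 - 2.08*y - 1.4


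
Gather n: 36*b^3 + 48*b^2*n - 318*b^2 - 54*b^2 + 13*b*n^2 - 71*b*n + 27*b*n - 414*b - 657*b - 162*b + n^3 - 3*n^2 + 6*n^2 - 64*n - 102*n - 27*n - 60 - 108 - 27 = 36*b^3 - 372*b^2 - 1233*b + n^3 + n^2*(13*b + 3) + n*(48*b^2 - 44*b - 193) - 195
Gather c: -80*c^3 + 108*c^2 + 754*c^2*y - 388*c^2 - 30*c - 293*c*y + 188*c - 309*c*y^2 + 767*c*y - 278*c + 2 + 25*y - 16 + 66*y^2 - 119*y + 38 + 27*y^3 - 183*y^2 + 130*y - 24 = -80*c^3 + c^2*(754*y - 280) + c*(-309*y^2 + 474*y - 120) + 27*y^3 - 117*y^2 + 36*y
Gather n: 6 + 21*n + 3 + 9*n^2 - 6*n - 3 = 9*n^2 + 15*n + 6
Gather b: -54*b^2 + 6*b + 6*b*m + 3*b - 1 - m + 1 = -54*b^2 + b*(6*m + 9) - m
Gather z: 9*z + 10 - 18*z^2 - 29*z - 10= -18*z^2 - 20*z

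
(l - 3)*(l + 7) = l^2 + 4*l - 21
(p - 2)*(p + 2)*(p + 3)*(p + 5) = p^4 + 8*p^3 + 11*p^2 - 32*p - 60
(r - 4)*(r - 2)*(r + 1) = r^3 - 5*r^2 + 2*r + 8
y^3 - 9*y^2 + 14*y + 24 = (y - 6)*(y - 4)*(y + 1)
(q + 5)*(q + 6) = q^2 + 11*q + 30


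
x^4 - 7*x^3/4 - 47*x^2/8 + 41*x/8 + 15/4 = (x - 3)*(x - 5/4)*(x + 1/2)*(x + 2)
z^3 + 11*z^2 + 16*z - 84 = (z - 2)*(z + 6)*(z + 7)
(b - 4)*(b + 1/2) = b^2 - 7*b/2 - 2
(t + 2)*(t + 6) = t^2 + 8*t + 12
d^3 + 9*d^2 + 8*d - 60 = (d - 2)*(d + 5)*(d + 6)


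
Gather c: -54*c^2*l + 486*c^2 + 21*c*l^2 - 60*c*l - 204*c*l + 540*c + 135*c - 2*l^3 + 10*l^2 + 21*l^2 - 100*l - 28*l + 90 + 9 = c^2*(486 - 54*l) + c*(21*l^2 - 264*l + 675) - 2*l^3 + 31*l^2 - 128*l + 99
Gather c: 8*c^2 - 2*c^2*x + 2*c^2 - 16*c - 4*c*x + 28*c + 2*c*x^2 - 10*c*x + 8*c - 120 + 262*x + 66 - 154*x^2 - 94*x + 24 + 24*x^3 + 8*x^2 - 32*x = c^2*(10 - 2*x) + c*(2*x^2 - 14*x + 20) + 24*x^3 - 146*x^2 + 136*x - 30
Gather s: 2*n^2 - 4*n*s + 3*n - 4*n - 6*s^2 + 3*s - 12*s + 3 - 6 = 2*n^2 - n - 6*s^2 + s*(-4*n - 9) - 3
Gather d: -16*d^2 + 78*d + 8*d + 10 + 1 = -16*d^2 + 86*d + 11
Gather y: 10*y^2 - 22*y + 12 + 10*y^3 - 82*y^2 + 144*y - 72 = 10*y^3 - 72*y^2 + 122*y - 60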